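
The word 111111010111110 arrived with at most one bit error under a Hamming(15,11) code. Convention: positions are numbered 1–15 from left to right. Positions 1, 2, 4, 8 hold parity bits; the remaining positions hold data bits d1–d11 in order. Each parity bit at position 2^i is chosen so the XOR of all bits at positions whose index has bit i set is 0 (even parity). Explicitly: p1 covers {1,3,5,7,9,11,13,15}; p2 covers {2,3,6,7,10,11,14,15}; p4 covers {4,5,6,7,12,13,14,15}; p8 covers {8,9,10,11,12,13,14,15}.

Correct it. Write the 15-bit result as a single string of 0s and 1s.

s1 (pos 1,3,5,7,9,11,13,15): 1⊕1⊕1⊕0⊕0⊕1⊕1⊕0 = 1
s2 (pos 2,3,6,7,10,11,14,15): 1⊕1⊕1⊕0⊕1⊕1⊕1⊕0 = 0
s4 (pos 4,5,6,7,12,13,14,15): 1⊕1⊕1⊕0⊕1⊕1⊕1⊕0 = 0
s8 (pos 8,9,10,11,12,13,14,15): 1⊕0⊕1⊕1⊕1⊕1⊕1⊕0 = 0
Syndrome s8…s1 = 0001 → error at position 1.
Flip position 1: 111111010111110 → 011111010111110

011111010111110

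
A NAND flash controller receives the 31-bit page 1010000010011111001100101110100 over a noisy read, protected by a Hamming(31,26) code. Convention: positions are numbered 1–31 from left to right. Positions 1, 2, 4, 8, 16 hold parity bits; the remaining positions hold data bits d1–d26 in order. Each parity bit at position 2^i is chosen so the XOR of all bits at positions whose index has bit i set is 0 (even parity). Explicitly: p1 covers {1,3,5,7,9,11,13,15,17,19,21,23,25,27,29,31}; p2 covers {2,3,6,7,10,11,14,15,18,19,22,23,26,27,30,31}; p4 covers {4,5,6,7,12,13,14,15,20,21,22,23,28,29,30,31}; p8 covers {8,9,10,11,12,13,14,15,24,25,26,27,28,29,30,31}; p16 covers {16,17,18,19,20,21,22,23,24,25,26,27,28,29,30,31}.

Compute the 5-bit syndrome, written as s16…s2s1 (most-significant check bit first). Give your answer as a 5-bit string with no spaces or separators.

s1 (pos 1,3,5,7,9,11,13,15,17,19,21,23,25,27,29,31): 1⊕1⊕0⊕0⊕1⊕0⊕1⊕1⊕0⊕1⊕0⊕1⊕1⊕1⊕1⊕0 = 0
s2 (pos 2,3,6,7,10,11,14,15,18,19,22,23,26,27,30,31): 0⊕1⊕0⊕0⊕0⊕0⊕1⊕1⊕0⊕1⊕0⊕1⊕1⊕1⊕0⊕0 = 1
s4 (pos 4,5,6,7,12,13,14,15,20,21,22,23,28,29,30,31): 0⊕0⊕0⊕0⊕1⊕1⊕1⊕1⊕1⊕0⊕0⊕1⊕0⊕1⊕0⊕0 = 1
s8 (pos 8,9,10,11,12,13,14,15,24,25,26,27,28,29,30,31): 0⊕1⊕0⊕0⊕1⊕1⊕1⊕1⊕0⊕1⊕1⊕1⊕0⊕1⊕0⊕0 = 1
s16 (pos 16,17,18,19,20,21,22,23,24,25,26,27,28,29,30,31): 1⊕0⊕0⊕1⊕1⊕0⊕0⊕1⊕0⊕1⊕1⊕1⊕0⊕1⊕0⊕0 = 0
Syndrome s16…s1 = 01110 → error at position 14.

01110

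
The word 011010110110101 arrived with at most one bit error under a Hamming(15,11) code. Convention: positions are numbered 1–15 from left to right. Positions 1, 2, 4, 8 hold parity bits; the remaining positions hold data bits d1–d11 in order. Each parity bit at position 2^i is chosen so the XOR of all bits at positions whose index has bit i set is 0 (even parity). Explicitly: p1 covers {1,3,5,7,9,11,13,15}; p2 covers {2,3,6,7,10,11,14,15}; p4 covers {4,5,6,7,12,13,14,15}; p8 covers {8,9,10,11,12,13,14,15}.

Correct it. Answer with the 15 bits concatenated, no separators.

s1 (pos 1,3,5,7,9,11,13,15): 0⊕1⊕1⊕1⊕0⊕1⊕1⊕1 = 0
s2 (pos 2,3,6,7,10,11,14,15): 1⊕1⊕0⊕1⊕1⊕1⊕0⊕1 = 0
s4 (pos 4,5,6,7,12,13,14,15): 0⊕1⊕0⊕1⊕0⊕1⊕0⊕1 = 0
s8 (pos 8,9,10,11,12,13,14,15): 1⊕0⊕1⊕1⊕0⊕1⊕0⊕1 = 1
Syndrome s8…s1 = 1000 → error at position 8.
Flip position 8: 011010110110101 → 011010100110101

011010100110101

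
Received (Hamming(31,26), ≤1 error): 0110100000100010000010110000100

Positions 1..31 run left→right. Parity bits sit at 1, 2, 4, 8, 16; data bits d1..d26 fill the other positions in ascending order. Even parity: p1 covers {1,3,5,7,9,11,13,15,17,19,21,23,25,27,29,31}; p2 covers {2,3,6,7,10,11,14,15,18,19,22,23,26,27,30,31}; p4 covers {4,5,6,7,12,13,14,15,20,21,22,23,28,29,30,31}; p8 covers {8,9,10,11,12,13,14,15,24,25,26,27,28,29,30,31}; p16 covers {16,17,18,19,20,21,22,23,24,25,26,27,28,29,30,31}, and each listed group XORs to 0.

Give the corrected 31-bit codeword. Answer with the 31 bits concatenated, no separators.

0110101000100010000010110000100

s1 (pos 1,3,5,7,9,11,13,15,17,19,21,23,25,27,29,31): 0⊕1⊕1⊕0⊕0⊕1⊕0⊕1⊕0⊕0⊕1⊕1⊕0⊕0⊕1⊕0 = 1
s2 (pos 2,3,6,7,10,11,14,15,18,19,22,23,26,27,30,31): 1⊕1⊕0⊕0⊕0⊕1⊕0⊕1⊕0⊕0⊕0⊕1⊕0⊕0⊕0⊕0 = 1
s4 (pos 4,5,6,7,12,13,14,15,20,21,22,23,28,29,30,31): 0⊕1⊕0⊕0⊕0⊕0⊕0⊕1⊕0⊕1⊕0⊕1⊕0⊕1⊕0⊕0 = 1
s8 (pos 8,9,10,11,12,13,14,15,24,25,26,27,28,29,30,31): 0⊕0⊕0⊕1⊕0⊕0⊕0⊕1⊕1⊕0⊕0⊕0⊕0⊕1⊕0⊕0 = 0
s16 (pos 16,17,18,19,20,21,22,23,24,25,26,27,28,29,30,31): 0⊕0⊕0⊕0⊕0⊕1⊕0⊕1⊕1⊕0⊕0⊕0⊕0⊕1⊕0⊕0 = 0
Syndrome s16…s1 = 00111 → error at position 7.
Flip position 7: 0110100000100010000010110000100 → 0110101000100010000010110000100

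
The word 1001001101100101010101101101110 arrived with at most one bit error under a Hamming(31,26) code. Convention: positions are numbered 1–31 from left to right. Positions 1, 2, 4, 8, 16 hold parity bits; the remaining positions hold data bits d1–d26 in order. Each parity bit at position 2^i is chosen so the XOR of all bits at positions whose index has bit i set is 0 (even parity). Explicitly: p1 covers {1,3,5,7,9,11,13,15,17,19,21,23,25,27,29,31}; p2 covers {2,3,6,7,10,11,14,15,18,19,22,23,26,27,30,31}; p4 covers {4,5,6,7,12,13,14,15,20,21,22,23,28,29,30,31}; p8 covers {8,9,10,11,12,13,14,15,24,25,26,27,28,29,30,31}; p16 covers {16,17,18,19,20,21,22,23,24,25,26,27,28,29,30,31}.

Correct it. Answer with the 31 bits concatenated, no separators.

s1 (pos 1,3,5,7,9,11,13,15,17,19,21,23,25,27,29,31): 1⊕0⊕0⊕1⊕0⊕1⊕0⊕0⊕0⊕0⊕0⊕1⊕1⊕0⊕1⊕0 = 0
s2 (pos 2,3,6,7,10,11,14,15,18,19,22,23,26,27,30,31): 0⊕0⊕0⊕1⊕1⊕1⊕1⊕0⊕1⊕0⊕1⊕1⊕1⊕0⊕1⊕0 = 1
s4 (pos 4,5,6,7,12,13,14,15,20,21,22,23,28,29,30,31): 1⊕0⊕0⊕1⊕0⊕0⊕1⊕0⊕1⊕0⊕1⊕1⊕1⊕1⊕1⊕0 = 1
s8 (pos 8,9,10,11,12,13,14,15,24,25,26,27,28,29,30,31): 1⊕0⊕1⊕1⊕0⊕0⊕1⊕0⊕0⊕1⊕1⊕0⊕1⊕1⊕1⊕0 = 1
s16 (pos 16,17,18,19,20,21,22,23,24,25,26,27,28,29,30,31): 1⊕0⊕1⊕0⊕1⊕0⊕1⊕1⊕0⊕1⊕1⊕0⊕1⊕1⊕1⊕0 = 0
Syndrome s16…s1 = 01110 → error at position 14.
Flip position 14: 1001001101100101010101101101110 → 1001001101100001010101101101110

1001001101100001010101101101110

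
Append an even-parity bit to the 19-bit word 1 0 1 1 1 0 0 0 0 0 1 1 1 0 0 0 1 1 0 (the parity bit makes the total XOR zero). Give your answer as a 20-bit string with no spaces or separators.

10111000001110001101

XOR of the 19 data bits: 1⊕0⊕1⊕1⊕1⊕0⊕0⊕0⊕0⊕0⊕1⊕1⊕1⊕0⊕0⊕0⊕1⊕1⊕0 = 1
Parity bit = 1 (so all 20 bits XOR to 0).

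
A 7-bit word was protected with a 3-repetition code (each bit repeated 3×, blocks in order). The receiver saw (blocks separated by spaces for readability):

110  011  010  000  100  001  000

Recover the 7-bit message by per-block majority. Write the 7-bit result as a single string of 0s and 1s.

Block 1 (110): 2 ones → 1
Block 2 (011): 2 ones → 1
Block 3 (010): 1 one → 0
Block 4 (000): 0 ones → 0
Block 5 (100): 1 one → 0
Block 6 (001): 1 one → 0
Block 7 (000): 0 ones → 0

1100000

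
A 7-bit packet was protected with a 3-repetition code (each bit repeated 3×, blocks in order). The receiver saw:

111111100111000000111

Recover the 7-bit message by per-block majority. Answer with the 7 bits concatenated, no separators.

Block 1 (111): 3 ones → 1
Block 2 (111): 3 ones → 1
Block 3 (100): 1 one → 0
Block 4 (111): 3 ones → 1
Block 5 (000): 0 ones → 0
Block 6 (000): 0 ones → 0
Block 7 (111): 3 ones → 1

1101001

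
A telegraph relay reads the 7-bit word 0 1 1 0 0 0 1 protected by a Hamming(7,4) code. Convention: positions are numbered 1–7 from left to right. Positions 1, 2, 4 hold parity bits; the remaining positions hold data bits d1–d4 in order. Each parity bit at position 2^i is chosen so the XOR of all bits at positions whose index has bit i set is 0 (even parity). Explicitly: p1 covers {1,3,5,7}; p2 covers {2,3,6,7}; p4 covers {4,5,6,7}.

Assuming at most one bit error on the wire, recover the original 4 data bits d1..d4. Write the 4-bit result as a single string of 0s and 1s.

s1 (pos 1,3,5,7): 0⊕1⊕0⊕1 = 0
s2 (pos 2,3,6,7): 1⊕1⊕0⊕1 = 1
s4 (pos 4,5,6,7): 0⊕0⊕0⊕1 = 1
Syndrome s4…s1 = 110 → error at position 6.
Flip position 6: 0110001 → 0110011
Read data bits from positions 3,5,6,7: 1011

1011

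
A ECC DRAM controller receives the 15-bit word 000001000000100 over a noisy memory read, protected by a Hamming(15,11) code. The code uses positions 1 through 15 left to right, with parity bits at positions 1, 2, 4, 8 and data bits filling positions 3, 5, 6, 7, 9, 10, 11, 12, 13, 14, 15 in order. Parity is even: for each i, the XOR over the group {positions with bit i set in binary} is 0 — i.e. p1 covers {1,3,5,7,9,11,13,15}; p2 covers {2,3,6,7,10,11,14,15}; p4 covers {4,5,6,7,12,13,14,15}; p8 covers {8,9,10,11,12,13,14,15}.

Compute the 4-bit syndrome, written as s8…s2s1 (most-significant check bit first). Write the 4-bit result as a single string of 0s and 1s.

s1 (pos 1,3,5,7,9,11,13,15): 0⊕0⊕0⊕0⊕0⊕0⊕1⊕0 = 1
s2 (pos 2,3,6,7,10,11,14,15): 0⊕0⊕1⊕0⊕0⊕0⊕0⊕0 = 1
s4 (pos 4,5,6,7,12,13,14,15): 0⊕0⊕1⊕0⊕0⊕1⊕0⊕0 = 0
s8 (pos 8,9,10,11,12,13,14,15): 0⊕0⊕0⊕0⊕0⊕1⊕0⊕0 = 1
Syndrome s8…s1 = 1011 → error at position 11.

1011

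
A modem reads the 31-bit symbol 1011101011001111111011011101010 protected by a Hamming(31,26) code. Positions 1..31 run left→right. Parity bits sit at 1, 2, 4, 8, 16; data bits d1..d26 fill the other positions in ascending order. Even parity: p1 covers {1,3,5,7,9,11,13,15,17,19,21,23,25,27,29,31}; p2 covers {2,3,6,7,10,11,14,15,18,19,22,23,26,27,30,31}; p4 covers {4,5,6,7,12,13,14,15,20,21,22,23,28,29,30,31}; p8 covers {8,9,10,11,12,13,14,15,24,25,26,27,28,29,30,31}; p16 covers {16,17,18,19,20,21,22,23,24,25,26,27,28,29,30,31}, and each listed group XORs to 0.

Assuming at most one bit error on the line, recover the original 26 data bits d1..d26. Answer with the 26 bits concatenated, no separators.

11011100111011011011101010

s1 (pos 1,3,5,7,9,11,13,15,17,19,21,23,25,27,29,31): 1⊕1⊕1⊕1⊕1⊕0⊕1⊕1⊕1⊕1⊕1⊕0⊕1⊕0⊕0⊕0 = 1
s2 (pos 2,3,6,7,10,11,14,15,18,19,22,23,26,27,30,31): 0⊕1⊕0⊕1⊕1⊕0⊕1⊕1⊕1⊕1⊕1⊕0⊕1⊕0⊕1⊕0 = 0
s4 (pos 4,5,6,7,12,13,14,15,20,21,22,23,28,29,30,31): 1⊕1⊕0⊕1⊕0⊕1⊕1⊕1⊕0⊕1⊕1⊕0⊕1⊕0⊕1⊕0 = 0
s8 (pos 8,9,10,11,12,13,14,15,24,25,26,27,28,29,30,31): 0⊕1⊕1⊕0⊕0⊕1⊕1⊕1⊕1⊕1⊕1⊕0⊕1⊕0⊕1⊕0 = 0
s16 (pos 16,17,18,19,20,21,22,23,24,25,26,27,28,29,30,31): 1⊕1⊕1⊕1⊕0⊕1⊕1⊕0⊕1⊕1⊕1⊕0⊕1⊕0⊕1⊕0 = 1
Syndrome s16…s1 = 10001 → error at position 17.
Flip position 17: 1011101011001111111011011101010 → 1011101011001111011011011101010
Read data bits from positions 3,5,6,7,9,10,11,12,13,14,15,17,18,19,20,21,22,23,24,25,26,27,28,29,30,31: 11011100111011011011101010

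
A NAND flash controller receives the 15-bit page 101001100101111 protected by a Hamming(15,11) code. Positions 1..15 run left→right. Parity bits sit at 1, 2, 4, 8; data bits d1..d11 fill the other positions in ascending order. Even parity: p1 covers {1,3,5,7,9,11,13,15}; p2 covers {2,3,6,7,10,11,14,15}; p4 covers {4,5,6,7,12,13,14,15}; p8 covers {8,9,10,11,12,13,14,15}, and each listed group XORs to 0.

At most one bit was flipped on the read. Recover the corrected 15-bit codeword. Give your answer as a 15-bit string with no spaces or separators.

s1 (pos 1,3,5,7,9,11,13,15): 1⊕1⊕0⊕1⊕0⊕0⊕1⊕1 = 1
s2 (pos 2,3,6,7,10,11,14,15): 0⊕1⊕1⊕1⊕1⊕0⊕1⊕1 = 0
s4 (pos 4,5,6,7,12,13,14,15): 0⊕0⊕1⊕1⊕1⊕1⊕1⊕1 = 0
s8 (pos 8,9,10,11,12,13,14,15): 0⊕0⊕1⊕0⊕1⊕1⊕1⊕1 = 1
Syndrome s8…s1 = 1001 → error at position 9.
Flip position 9: 101001100101111 → 101001101101111

101001101101111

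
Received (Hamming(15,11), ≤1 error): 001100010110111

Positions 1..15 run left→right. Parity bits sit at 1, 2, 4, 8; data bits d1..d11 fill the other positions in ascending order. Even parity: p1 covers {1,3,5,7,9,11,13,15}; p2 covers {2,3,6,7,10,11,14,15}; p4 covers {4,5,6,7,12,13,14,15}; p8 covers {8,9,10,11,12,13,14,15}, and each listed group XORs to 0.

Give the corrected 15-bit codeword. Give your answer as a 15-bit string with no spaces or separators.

011100010110111

s1 (pos 1,3,5,7,9,11,13,15): 0⊕1⊕0⊕0⊕0⊕1⊕1⊕1 = 0
s2 (pos 2,3,6,7,10,11,14,15): 0⊕1⊕0⊕0⊕1⊕1⊕1⊕1 = 1
s4 (pos 4,5,6,7,12,13,14,15): 1⊕0⊕0⊕0⊕0⊕1⊕1⊕1 = 0
s8 (pos 8,9,10,11,12,13,14,15): 1⊕0⊕1⊕1⊕0⊕1⊕1⊕1 = 0
Syndrome s8…s1 = 0010 → error at position 2.
Flip position 2: 001100010110111 → 011100010110111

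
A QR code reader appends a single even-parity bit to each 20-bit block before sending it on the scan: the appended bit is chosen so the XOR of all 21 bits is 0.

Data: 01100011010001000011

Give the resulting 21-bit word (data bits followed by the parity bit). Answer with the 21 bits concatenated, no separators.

XOR of the 20 data bits: 0⊕1⊕1⊕0⊕0⊕0⊕1⊕1⊕0⊕1⊕0⊕0⊕0⊕1⊕0⊕0⊕0⊕0⊕1⊕1 = 0
Parity bit = 0 (so all 21 bits XOR to 0).

011000110100010000110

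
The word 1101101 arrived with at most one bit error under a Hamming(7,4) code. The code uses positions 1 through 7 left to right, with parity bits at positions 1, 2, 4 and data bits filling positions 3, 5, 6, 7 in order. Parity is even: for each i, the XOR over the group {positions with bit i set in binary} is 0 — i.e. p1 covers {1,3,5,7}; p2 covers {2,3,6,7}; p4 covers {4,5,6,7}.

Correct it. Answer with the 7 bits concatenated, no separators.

s1 (pos 1,3,5,7): 1⊕0⊕1⊕1 = 1
s2 (pos 2,3,6,7): 1⊕0⊕0⊕1 = 0
s4 (pos 4,5,6,7): 1⊕1⊕0⊕1 = 1
Syndrome s4…s1 = 101 → error at position 5.
Flip position 5: 1101101 → 1101001

1101001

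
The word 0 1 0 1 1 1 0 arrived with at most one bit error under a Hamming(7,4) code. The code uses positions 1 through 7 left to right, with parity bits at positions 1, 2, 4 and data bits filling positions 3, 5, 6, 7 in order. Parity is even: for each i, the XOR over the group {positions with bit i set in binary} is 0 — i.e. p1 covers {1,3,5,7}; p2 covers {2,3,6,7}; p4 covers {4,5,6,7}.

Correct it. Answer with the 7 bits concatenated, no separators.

s1 (pos 1,3,5,7): 0⊕0⊕1⊕0 = 1
s2 (pos 2,3,6,7): 1⊕0⊕1⊕0 = 0
s4 (pos 4,5,6,7): 1⊕1⊕1⊕0 = 1
Syndrome s4…s1 = 101 → error at position 5.
Flip position 5: 0101110 → 0101010

0101010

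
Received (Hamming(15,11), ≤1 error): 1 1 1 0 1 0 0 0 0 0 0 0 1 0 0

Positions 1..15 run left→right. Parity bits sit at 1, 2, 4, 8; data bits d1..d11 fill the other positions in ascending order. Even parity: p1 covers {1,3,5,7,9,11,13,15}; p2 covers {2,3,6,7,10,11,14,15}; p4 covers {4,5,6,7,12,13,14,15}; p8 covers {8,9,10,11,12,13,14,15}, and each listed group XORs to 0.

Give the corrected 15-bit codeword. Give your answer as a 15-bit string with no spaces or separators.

s1 (pos 1,3,5,7,9,11,13,15): 1⊕1⊕1⊕0⊕0⊕0⊕1⊕0 = 0
s2 (pos 2,3,6,7,10,11,14,15): 1⊕1⊕0⊕0⊕0⊕0⊕0⊕0 = 0
s4 (pos 4,5,6,7,12,13,14,15): 0⊕1⊕0⊕0⊕0⊕1⊕0⊕0 = 0
s8 (pos 8,9,10,11,12,13,14,15): 0⊕0⊕0⊕0⊕0⊕1⊕0⊕0 = 1
Syndrome s8…s1 = 1000 → error at position 8.
Flip position 8: 111010000000100 → 111010010000100

111010010000100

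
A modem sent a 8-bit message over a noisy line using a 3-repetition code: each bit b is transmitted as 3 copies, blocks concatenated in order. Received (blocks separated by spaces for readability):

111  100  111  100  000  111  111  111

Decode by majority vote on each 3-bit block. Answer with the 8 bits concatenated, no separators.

10100111

Block 1 (111): 3 ones → 1
Block 2 (100): 1 one → 0
Block 3 (111): 3 ones → 1
Block 4 (100): 1 one → 0
Block 5 (000): 0 ones → 0
Block 6 (111): 3 ones → 1
Block 7 (111): 3 ones → 1
Block 8 (111): 3 ones → 1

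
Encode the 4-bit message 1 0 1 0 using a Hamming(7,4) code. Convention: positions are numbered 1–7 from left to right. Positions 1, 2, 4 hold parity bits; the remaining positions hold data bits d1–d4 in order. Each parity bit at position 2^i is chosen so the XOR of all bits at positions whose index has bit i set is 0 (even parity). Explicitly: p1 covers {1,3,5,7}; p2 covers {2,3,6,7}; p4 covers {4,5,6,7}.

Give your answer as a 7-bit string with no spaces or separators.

Place data at non-parity positions: p1 p2 1 p4 0 1 0
p1 (pos 1,3,5,7): XOR of data positions = 1⊕0⊕0 = 1
p2 (pos 2,3,6,7): XOR of data positions = 1⊕1⊕0 = 0
p4 (pos 4,5,6,7): XOR of data positions = 0⊕1⊕0 = 1
Codeword: 1011010

1011010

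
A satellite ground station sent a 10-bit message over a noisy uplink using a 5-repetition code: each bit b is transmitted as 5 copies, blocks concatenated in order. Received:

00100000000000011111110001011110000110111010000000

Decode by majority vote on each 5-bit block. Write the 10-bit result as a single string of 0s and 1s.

Block 1 (00100): 1 one → 0
Block 2 (00000): 0 ones → 0
Block 3 (00000): 0 ones → 0
Block 4 (11111): 5 ones → 1
Block 5 (11000): 2 ones → 0
Block 6 (10111): 4 ones → 1
Block 7 (10000): 1 one → 0
Block 8 (11011): 4 ones → 1
Block 9 (10100): 2 ones → 0
Block 10 (00000): 0 ones → 0

0001010100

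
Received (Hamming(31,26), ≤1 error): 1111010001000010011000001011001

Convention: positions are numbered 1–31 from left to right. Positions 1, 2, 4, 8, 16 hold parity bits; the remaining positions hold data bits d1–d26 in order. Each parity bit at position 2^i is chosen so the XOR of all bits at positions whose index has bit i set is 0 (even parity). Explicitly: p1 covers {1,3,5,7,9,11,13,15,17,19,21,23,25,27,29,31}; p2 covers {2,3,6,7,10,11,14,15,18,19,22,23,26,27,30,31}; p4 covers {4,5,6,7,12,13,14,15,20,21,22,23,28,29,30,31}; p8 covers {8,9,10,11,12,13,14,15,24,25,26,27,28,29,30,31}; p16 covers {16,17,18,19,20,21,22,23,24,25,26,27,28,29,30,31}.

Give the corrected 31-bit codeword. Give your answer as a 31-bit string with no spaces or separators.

s1 (pos 1,3,5,7,9,11,13,15,17,19,21,23,25,27,29,31): 1⊕1⊕0⊕0⊕0⊕0⊕0⊕1⊕0⊕1⊕0⊕0⊕1⊕1⊕0⊕1 = 1
s2 (pos 2,3,6,7,10,11,14,15,18,19,22,23,26,27,30,31): 1⊕1⊕1⊕0⊕1⊕0⊕0⊕1⊕1⊕1⊕0⊕0⊕0⊕1⊕0⊕1 = 1
s4 (pos 4,5,6,7,12,13,14,15,20,21,22,23,28,29,30,31): 1⊕0⊕1⊕0⊕0⊕0⊕0⊕1⊕0⊕0⊕0⊕0⊕1⊕0⊕0⊕1 = 1
s8 (pos 8,9,10,11,12,13,14,15,24,25,26,27,28,29,30,31): 0⊕0⊕1⊕0⊕0⊕0⊕0⊕1⊕0⊕1⊕0⊕1⊕1⊕0⊕0⊕1 = 0
s16 (pos 16,17,18,19,20,21,22,23,24,25,26,27,28,29,30,31): 0⊕0⊕1⊕1⊕0⊕0⊕0⊕0⊕0⊕1⊕0⊕1⊕1⊕0⊕0⊕1 = 0
Syndrome s16…s1 = 00111 → error at position 7.
Flip position 7: 1111010001000010011000001011001 → 1111011001000010011000001011001

1111011001000010011000001011001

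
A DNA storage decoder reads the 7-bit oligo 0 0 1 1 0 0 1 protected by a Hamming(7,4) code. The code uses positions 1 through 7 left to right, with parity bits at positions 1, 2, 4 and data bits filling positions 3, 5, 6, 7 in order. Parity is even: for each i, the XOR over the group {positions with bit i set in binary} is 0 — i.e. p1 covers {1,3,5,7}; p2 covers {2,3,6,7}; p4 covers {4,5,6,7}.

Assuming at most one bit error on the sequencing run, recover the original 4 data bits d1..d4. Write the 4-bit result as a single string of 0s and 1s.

1001

s1 (pos 1,3,5,7): 0⊕1⊕0⊕1 = 0
s2 (pos 2,3,6,7): 0⊕1⊕0⊕1 = 0
s4 (pos 4,5,6,7): 1⊕0⊕0⊕1 = 0
Syndrome s4…s1 = 000 → no error.
Read data bits from positions 3,5,6,7: 1001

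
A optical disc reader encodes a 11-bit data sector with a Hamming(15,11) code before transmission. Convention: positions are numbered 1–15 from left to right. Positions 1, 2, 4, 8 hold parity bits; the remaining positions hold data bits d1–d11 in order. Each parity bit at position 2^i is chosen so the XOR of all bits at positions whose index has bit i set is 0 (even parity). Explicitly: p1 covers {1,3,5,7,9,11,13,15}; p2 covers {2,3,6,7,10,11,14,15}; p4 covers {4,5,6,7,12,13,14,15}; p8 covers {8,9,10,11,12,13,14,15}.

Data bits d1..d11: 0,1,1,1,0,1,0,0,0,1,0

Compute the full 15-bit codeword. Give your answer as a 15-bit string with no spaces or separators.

000011100100010

Place data at non-parity positions: p1 p2 0 p4 1 1 1 p8 0 1 0 0 0 1 0
p1 (pos 1,3,5,7,9,11,13,15): XOR of data positions = 0⊕1⊕1⊕0⊕0⊕0⊕0 = 0
p2 (pos 2,3,6,7,10,11,14,15): XOR of data positions = 0⊕1⊕1⊕1⊕0⊕1⊕0 = 0
p4 (pos 4,5,6,7,12,13,14,15): XOR of data positions = 1⊕1⊕1⊕0⊕0⊕1⊕0 = 0
p8 (pos 8,9,10,11,12,13,14,15): XOR of data positions = 0⊕1⊕0⊕0⊕0⊕1⊕0 = 0
Codeword: 000011100100010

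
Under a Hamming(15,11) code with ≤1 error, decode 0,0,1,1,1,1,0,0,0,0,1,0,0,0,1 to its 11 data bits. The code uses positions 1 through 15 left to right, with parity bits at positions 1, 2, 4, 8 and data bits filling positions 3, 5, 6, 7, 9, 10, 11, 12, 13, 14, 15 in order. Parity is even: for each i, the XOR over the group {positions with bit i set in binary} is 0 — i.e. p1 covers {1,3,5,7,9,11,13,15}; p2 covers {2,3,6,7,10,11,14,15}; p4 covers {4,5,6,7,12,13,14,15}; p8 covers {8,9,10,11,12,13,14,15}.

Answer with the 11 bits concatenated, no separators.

11100010001

s1 (pos 1,3,5,7,9,11,13,15): 0⊕1⊕1⊕0⊕0⊕1⊕0⊕1 = 0
s2 (pos 2,3,6,7,10,11,14,15): 0⊕1⊕1⊕0⊕0⊕1⊕0⊕1 = 0
s4 (pos 4,5,6,7,12,13,14,15): 1⊕1⊕1⊕0⊕0⊕0⊕0⊕1 = 0
s8 (pos 8,9,10,11,12,13,14,15): 0⊕0⊕0⊕1⊕0⊕0⊕0⊕1 = 0
Syndrome s8…s1 = 0000 → no error.
Read data bits from positions 3,5,6,7,9,10,11,12,13,14,15: 11100010001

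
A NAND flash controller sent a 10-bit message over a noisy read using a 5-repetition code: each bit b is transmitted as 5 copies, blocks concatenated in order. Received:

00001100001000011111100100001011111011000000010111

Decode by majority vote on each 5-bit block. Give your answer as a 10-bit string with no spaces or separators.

Block 1 (00001): 1 one → 0
Block 2 (10000): 1 one → 0
Block 3 (10000): 1 one → 0
Block 4 (11111): 5 ones → 1
Block 5 (10010): 2 ones → 0
Block 6 (00010): 1 one → 0
Block 7 (11111): 5 ones → 1
Block 8 (01100): 2 ones → 0
Block 9 (00000): 0 ones → 0
Block 10 (10111): 4 ones → 1

0001001001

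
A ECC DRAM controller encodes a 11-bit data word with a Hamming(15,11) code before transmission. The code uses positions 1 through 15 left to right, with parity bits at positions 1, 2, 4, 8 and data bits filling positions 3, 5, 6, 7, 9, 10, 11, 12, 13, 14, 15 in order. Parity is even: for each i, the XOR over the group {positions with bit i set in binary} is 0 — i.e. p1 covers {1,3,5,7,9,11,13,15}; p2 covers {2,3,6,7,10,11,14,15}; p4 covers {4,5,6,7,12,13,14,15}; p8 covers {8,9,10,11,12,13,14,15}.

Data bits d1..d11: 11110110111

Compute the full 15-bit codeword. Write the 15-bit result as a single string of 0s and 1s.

Place data at non-parity positions: p1 p2 1 p4 1 1 1 p8 0 1 1 0 1 1 1
p1 (pos 1,3,5,7,9,11,13,15): XOR of data positions = 1⊕1⊕1⊕0⊕1⊕1⊕1 = 0
p2 (pos 2,3,6,7,10,11,14,15): XOR of data positions = 1⊕1⊕1⊕1⊕1⊕1⊕1 = 1
p4 (pos 4,5,6,7,12,13,14,15): XOR of data positions = 1⊕1⊕1⊕0⊕1⊕1⊕1 = 0
p8 (pos 8,9,10,11,12,13,14,15): XOR of data positions = 0⊕1⊕1⊕0⊕1⊕1⊕1 = 1
Codeword: 011011110110111

011011110110111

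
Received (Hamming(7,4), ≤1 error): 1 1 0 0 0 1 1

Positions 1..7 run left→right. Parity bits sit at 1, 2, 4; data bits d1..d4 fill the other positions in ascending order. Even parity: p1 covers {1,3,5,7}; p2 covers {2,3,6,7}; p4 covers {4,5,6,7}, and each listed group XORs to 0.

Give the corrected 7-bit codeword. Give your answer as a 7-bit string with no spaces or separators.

1000011

s1 (pos 1,3,5,7): 1⊕0⊕0⊕1 = 0
s2 (pos 2,3,6,7): 1⊕0⊕1⊕1 = 1
s4 (pos 4,5,6,7): 0⊕0⊕1⊕1 = 0
Syndrome s4…s1 = 010 → error at position 2.
Flip position 2: 1100011 → 1000011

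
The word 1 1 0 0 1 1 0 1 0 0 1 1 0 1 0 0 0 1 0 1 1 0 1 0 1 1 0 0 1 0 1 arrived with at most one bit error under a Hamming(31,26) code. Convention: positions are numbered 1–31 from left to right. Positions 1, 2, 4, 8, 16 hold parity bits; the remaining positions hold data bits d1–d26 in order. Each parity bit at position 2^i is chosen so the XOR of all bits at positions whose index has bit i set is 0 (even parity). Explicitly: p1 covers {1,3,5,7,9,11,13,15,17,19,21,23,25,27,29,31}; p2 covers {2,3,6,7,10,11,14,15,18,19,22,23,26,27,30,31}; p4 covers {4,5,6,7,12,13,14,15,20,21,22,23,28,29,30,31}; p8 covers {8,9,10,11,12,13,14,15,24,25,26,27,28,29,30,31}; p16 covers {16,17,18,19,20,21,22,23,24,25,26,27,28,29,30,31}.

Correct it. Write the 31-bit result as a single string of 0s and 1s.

1101110100110100010110101100101

s1 (pos 1,3,5,7,9,11,13,15,17,19,21,23,25,27,29,31): 1⊕0⊕1⊕0⊕0⊕1⊕0⊕0⊕0⊕0⊕1⊕1⊕1⊕0⊕1⊕1 = 0
s2 (pos 2,3,6,7,10,11,14,15,18,19,22,23,26,27,30,31): 1⊕0⊕1⊕0⊕0⊕1⊕1⊕0⊕1⊕0⊕0⊕1⊕1⊕0⊕0⊕1 = 0
s4 (pos 4,5,6,7,12,13,14,15,20,21,22,23,28,29,30,31): 0⊕1⊕1⊕0⊕1⊕0⊕1⊕0⊕1⊕1⊕0⊕1⊕0⊕1⊕0⊕1 = 1
s8 (pos 8,9,10,11,12,13,14,15,24,25,26,27,28,29,30,31): 1⊕0⊕0⊕1⊕1⊕0⊕1⊕0⊕0⊕1⊕1⊕0⊕0⊕1⊕0⊕1 = 0
s16 (pos 16,17,18,19,20,21,22,23,24,25,26,27,28,29,30,31): 0⊕0⊕1⊕0⊕1⊕1⊕0⊕1⊕0⊕1⊕1⊕0⊕0⊕1⊕0⊕1 = 0
Syndrome s16…s1 = 00100 → error at position 4.
Flip position 4: 1100110100110100010110101100101 → 1101110100110100010110101100101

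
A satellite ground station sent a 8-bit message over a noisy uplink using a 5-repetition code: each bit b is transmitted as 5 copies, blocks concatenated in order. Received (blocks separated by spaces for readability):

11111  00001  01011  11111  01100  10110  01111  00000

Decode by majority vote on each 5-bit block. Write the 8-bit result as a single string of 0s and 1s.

Block 1 (11111): 5 ones → 1
Block 2 (00001): 1 one → 0
Block 3 (01011): 3 ones → 1
Block 4 (11111): 5 ones → 1
Block 5 (01100): 2 ones → 0
Block 6 (10110): 3 ones → 1
Block 7 (01111): 4 ones → 1
Block 8 (00000): 0 ones → 0

10110110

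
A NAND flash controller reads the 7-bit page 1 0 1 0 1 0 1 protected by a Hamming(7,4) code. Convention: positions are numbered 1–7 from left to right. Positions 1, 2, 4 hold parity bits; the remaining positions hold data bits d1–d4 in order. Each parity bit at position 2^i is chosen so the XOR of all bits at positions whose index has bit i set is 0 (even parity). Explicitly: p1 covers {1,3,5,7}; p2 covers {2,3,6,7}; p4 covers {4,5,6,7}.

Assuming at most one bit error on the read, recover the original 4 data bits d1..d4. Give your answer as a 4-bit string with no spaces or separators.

s1 (pos 1,3,5,7): 1⊕1⊕1⊕1 = 0
s2 (pos 2,3,6,7): 0⊕1⊕0⊕1 = 0
s4 (pos 4,5,6,7): 0⊕1⊕0⊕1 = 0
Syndrome s4…s1 = 000 → no error.
Read data bits from positions 3,5,6,7: 1101

1101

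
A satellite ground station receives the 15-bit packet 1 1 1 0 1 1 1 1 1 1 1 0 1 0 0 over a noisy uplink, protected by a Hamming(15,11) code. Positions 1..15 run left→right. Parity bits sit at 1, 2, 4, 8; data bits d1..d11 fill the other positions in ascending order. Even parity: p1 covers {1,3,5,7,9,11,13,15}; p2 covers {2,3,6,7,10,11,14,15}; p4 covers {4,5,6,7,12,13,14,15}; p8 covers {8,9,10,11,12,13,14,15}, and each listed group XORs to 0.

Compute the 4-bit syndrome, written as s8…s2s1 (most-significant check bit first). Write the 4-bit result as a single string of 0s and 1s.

1001

s1 (pos 1,3,5,7,9,11,13,15): 1⊕1⊕1⊕1⊕1⊕1⊕1⊕0 = 1
s2 (pos 2,3,6,7,10,11,14,15): 1⊕1⊕1⊕1⊕1⊕1⊕0⊕0 = 0
s4 (pos 4,5,6,7,12,13,14,15): 0⊕1⊕1⊕1⊕0⊕1⊕0⊕0 = 0
s8 (pos 8,9,10,11,12,13,14,15): 1⊕1⊕1⊕1⊕0⊕1⊕0⊕0 = 1
Syndrome s8…s1 = 1001 → error at position 9.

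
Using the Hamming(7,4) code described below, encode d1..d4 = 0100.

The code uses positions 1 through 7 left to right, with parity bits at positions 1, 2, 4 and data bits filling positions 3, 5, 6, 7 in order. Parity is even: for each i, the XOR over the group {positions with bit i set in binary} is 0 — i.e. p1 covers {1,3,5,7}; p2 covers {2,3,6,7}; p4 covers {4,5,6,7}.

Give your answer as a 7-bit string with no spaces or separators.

Place data at non-parity positions: p1 p2 0 p4 1 0 0
p1 (pos 1,3,5,7): XOR of data positions = 0⊕1⊕0 = 1
p2 (pos 2,3,6,7): XOR of data positions = 0⊕0⊕0 = 0
p4 (pos 4,5,6,7): XOR of data positions = 1⊕0⊕0 = 1
Codeword: 1001100

1001100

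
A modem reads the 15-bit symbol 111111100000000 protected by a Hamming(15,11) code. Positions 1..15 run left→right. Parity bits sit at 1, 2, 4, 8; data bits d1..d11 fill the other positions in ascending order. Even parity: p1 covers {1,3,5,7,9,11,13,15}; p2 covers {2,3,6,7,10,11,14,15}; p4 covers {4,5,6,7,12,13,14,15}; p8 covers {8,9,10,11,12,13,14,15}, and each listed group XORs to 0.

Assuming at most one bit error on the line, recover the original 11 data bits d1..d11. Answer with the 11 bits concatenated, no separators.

s1 (pos 1,3,5,7,9,11,13,15): 1⊕1⊕1⊕1⊕0⊕0⊕0⊕0 = 0
s2 (pos 2,3,6,7,10,11,14,15): 1⊕1⊕1⊕1⊕0⊕0⊕0⊕0 = 0
s4 (pos 4,5,6,7,12,13,14,15): 1⊕1⊕1⊕1⊕0⊕0⊕0⊕0 = 0
s8 (pos 8,9,10,11,12,13,14,15): 0⊕0⊕0⊕0⊕0⊕0⊕0⊕0 = 0
Syndrome s8…s1 = 0000 → no error.
Read data bits from positions 3,5,6,7,9,10,11,12,13,14,15: 11110000000

11110000000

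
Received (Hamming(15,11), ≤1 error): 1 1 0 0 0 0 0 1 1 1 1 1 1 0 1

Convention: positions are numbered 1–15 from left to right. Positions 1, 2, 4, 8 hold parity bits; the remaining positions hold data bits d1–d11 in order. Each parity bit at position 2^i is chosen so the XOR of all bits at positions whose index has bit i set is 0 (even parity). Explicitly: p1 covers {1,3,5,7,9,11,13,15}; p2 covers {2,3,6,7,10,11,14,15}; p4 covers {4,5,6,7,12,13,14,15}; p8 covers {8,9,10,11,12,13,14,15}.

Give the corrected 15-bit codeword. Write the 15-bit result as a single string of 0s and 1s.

s1 (pos 1,3,5,7,9,11,13,15): 1⊕0⊕0⊕0⊕1⊕1⊕1⊕1 = 1
s2 (pos 2,3,6,7,10,11,14,15): 1⊕0⊕0⊕0⊕1⊕1⊕0⊕1 = 0
s4 (pos 4,5,6,7,12,13,14,15): 0⊕0⊕0⊕0⊕1⊕1⊕0⊕1 = 1
s8 (pos 8,9,10,11,12,13,14,15): 1⊕1⊕1⊕1⊕1⊕1⊕0⊕1 = 1
Syndrome s8…s1 = 1101 → error at position 13.
Flip position 13: 110000011111101 → 110000011111001

110000011111001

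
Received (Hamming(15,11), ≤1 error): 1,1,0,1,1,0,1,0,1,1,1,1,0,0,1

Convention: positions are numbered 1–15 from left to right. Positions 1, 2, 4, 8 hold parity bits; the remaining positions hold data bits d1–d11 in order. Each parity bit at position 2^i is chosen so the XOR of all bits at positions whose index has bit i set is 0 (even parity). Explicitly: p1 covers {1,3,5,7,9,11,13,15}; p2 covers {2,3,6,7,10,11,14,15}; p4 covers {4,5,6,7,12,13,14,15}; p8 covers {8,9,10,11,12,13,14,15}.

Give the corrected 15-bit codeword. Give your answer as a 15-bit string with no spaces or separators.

110110101111011

s1 (pos 1,3,5,7,9,11,13,15): 1⊕0⊕1⊕1⊕1⊕1⊕0⊕1 = 0
s2 (pos 2,3,6,7,10,11,14,15): 1⊕0⊕0⊕1⊕1⊕1⊕0⊕1 = 1
s4 (pos 4,5,6,7,12,13,14,15): 1⊕1⊕0⊕1⊕1⊕0⊕0⊕1 = 1
s8 (pos 8,9,10,11,12,13,14,15): 0⊕1⊕1⊕1⊕1⊕0⊕0⊕1 = 1
Syndrome s8…s1 = 1110 → error at position 14.
Flip position 14: 110110101111001 → 110110101111011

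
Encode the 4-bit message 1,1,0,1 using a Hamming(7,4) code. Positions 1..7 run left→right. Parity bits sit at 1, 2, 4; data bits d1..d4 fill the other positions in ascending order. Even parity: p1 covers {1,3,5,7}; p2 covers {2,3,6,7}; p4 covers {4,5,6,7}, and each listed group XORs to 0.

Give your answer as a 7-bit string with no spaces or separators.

Place data at non-parity positions: p1 p2 1 p4 1 0 1
p1 (pos 1,3,5,7): XOR of data positions = 1⊕1⊕1 = 1
p2 (pos 2,3,6,7): XOR of data positions = 1⊕0⊕1 = 0
p4 (pos 4,5,6,7): XOR of data positions = 1⊕0⊕1 = 0
Codeword: 1010101

1010101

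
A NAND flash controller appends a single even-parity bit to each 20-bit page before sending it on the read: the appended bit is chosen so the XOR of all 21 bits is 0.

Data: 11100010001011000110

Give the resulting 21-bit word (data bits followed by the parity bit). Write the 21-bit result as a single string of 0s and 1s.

XOR of the 20 data bits: 1⊕1⊕1⊕0⊕0⊕0⊕1⊕0⊕0⊕0⊕1⊕0⊕1⊕1⊕0⊕0⊕0⊕1⊕1⊕0 = 1
Parity bit = 1 (so all 21 bits XOR to 0).

111000100010110001101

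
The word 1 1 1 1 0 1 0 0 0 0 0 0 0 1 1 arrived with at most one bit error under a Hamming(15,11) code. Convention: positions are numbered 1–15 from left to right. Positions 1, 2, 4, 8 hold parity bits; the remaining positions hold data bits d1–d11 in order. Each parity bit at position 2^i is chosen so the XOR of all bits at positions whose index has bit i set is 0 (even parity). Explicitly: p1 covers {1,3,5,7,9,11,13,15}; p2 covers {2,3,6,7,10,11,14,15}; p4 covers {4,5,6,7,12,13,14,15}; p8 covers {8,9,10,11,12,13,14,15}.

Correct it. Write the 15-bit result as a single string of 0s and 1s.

110101000000011

s1 (pos 1,3,5,7,9,11,13,15): 1⊕1⊕0⊕0⊕0⊕0⊕0⊕1 = 1
s2 (pos 2,3,6,7,10,11,14,15): 1⊕1⊕1⊕0⊕0⊕0⊕1⊕1 = 1
s4 (pos 4,5,6,7,12,13,14,15): 1⊕0⊕1⊕0⊕0⊕0⊕1⊕1 = 0
s8 (pos 8,9,10,11,12,13,14,15): 0⊕0⊕0⊕0⊕0⊕0⊕1⊕1 = 0
Syndrome s8…s1 = 0011 → error at position 3.
Flip position 3: 111101000000011 → 110101000000011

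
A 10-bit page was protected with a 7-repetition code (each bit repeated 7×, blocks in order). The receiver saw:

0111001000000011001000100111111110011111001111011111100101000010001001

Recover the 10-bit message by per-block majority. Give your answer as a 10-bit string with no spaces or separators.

Block 1 (0111001): 4 ones → 1
Block 2 (0000000): 0 ones → 0
Block 3 (1100100): 3 ones → 0
Block 4 (0100111): 4 ones → 1
Block 5 (1111100): 5 ones → 1
Block 6 (1111100): 5 ones → 1
Block 7 (1111011): 6 ones → 1
Block 8 (1111001): 5 ones → 1
Block 9 (0100001): 2 ones → 0
Block 10 (0001001): 2 ones → 0

1001111100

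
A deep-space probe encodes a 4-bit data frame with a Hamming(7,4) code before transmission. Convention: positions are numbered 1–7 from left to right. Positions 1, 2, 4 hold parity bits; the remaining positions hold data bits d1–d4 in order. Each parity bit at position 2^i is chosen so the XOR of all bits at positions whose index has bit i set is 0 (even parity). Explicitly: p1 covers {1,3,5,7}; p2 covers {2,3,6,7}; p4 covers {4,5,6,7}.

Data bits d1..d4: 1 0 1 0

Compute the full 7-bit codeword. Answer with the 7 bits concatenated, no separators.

1011010

Place data at non-parity positions: p1 p2 1 p4 0 1 0
p1 (pos 1,3,5,7): XOR of data positions = 1⊕0⊕0 = 1
p2 (pos 2,3,6,7): XOR of data positions = 1⊕1⊕0 = 0
p4 (pos 4,5,6,7): XOR of data positions = 0⊕1⊕0 = 1
Codeword: 1011010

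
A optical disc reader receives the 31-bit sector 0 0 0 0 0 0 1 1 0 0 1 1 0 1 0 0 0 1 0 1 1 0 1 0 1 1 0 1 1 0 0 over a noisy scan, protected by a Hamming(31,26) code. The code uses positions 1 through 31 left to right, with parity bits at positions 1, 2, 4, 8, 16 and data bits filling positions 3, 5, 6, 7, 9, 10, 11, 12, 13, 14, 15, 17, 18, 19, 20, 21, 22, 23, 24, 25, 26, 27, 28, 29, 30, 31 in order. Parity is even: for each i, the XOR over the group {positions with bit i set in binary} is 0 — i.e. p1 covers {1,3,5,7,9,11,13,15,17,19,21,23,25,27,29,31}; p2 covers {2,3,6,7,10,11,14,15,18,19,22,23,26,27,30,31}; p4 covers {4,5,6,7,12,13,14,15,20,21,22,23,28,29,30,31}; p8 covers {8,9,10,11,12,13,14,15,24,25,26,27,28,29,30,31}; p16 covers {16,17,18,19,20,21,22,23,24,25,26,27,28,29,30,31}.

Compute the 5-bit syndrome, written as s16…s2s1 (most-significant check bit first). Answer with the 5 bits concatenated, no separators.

s1 (pos 1,3,5,7,9,11,13,15,17,19,21,23,25,27,29,31): 0⊕0⊕0⊕1⊕0⊕1⊕0⊕0⊕0⊕0⊕1⊕1⊕1⊕0⊕1⊕0 = 0
s2 (pos 2,3,6,7,10,11,14,15,18,19,22,23,26,27,30,31): 0⊕0⊕0⊕1⊕0⊕1⊕1⊕0⊕1⊕0⊕0⊕1⊕1⊕0⊕0⊕0 = 0
s4 (pos 4,5,6,7,12,13,14,15,20,21,22,23,28,29,30,31): 0⊕0⊕0⊕1⊕1⊕0⊕1⊕0⊕1⊕1⊕0⊕1⊕1⊕1⊕0⊕0 = 0
s8 (pos 8,9,10,11,12,13,14,15,24,25,26,27,28,29,30,31): 1⊕0⊕0⊕1⊕1⊕0⊕1⊕0⊕0⊕1⊕1⊕0⊕1⊕1⊕0⊕0 = 0
s16 (pos 16,17,18,19,20,21,22,23,24,25,26,27,28,29,30,31): 0⊕0⊕1⊕0⊕1⊕1⊕0⊕1⊕0⊕1⊕1⊕0⊕1⊕1⊕0⊕0 = 0
Syndrome s16…s1 = 00000 → no error.

00000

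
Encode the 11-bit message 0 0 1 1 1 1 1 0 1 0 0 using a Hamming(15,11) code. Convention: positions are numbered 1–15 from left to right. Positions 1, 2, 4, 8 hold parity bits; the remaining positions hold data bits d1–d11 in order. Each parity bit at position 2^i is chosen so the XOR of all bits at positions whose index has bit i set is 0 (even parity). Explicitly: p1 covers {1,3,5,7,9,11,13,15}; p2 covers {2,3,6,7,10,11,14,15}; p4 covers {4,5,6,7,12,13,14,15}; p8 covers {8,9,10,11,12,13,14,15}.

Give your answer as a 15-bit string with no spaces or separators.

Place data at non-parity positions: p1 p2 0 p4 0 1 1 p8 1 1 1 0 1 0 0
p1 (pos 1,3,5,7,9,11,13,15): XOR of data positions = 0⊕0⊕1⊕1⊕1⊕1⊕0 = 0
p2 (pos 2,3,6,7,10,11,14,15): XOR of data positions = 0⊕1⊕1⊕1⊕1⊕0⊕0 = 0
p4 (pos 4,5,6,7,12,13,14,15): XOR of data positions = 0⊕1⊕1⊕0⊕1⊕0⊕0 = 1
p8 (pos 8,9,10,11,12,13,14,15): XOR of data positions = 1⊕1⊕1⊕0⊕1⊕0⊕0 = 0
Codeword: 000101101110100

000101101110100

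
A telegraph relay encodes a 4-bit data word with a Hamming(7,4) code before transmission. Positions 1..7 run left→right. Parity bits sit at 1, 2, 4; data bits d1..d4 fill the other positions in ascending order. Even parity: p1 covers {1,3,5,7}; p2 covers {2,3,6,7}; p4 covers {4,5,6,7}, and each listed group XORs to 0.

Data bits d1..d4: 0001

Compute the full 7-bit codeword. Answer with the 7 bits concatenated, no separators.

Place data at non-parity positions: p1 p2 0 p4 0 0 1
p1 (pos 1,3,5,7): XOR of data positions = 0⊕0⊕1 = 1
p2 (pos 2,3,6,7): XOR of data positions = 0⊕0⊕1 = 1
p4 (pos 4,5,6,7): XOR of data positions = 0⊕0⊕1 = 1
Codeword: 1101001

1101001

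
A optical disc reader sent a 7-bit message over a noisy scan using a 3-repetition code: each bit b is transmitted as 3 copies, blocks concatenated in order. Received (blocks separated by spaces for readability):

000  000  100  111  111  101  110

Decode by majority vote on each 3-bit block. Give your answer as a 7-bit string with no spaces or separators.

0001111

Block 1 (000): 0 ones → 0
Block 2 (000): 0 ones → 0
Block 3 (100): 1 one → 0
Block 4 (111): 3 ones → 1
Block 5 (111): 3 ones → 1
Block 6 (101): 2 ones → 1
Block 7 (110): 2 ones → 1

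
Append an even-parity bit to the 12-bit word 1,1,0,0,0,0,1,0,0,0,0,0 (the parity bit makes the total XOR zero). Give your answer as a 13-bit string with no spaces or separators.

XOR of the 12 data bits: 1⊕1⊕0⊕0⊕0⊕0⊕1⊕0⊕0⊕0⊕0⊕0 = 1
Parity bit = 1 (so all 13 bits XOR to 0).

1100001000001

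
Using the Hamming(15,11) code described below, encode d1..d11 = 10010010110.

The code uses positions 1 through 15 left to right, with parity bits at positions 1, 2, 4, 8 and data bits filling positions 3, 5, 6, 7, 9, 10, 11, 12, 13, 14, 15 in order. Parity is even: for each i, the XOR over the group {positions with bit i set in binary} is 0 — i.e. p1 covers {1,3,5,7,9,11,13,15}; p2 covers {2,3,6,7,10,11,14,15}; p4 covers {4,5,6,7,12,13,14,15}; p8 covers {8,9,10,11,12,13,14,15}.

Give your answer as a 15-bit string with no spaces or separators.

Place data at non-parity positions: p1 p2 1 p4 0 0 1 p8 0 0 1 0 1 1 0
p1 (pos 1,3,5,7,9,11,13,15): XOR of data positions = 1⊕0⊕1⊕0⊕1⊕1⊕0 = 0
p2 (pos 2,3,6,7,10,11,14,15): XOR of data positions = 1⊕0⊕1⊕0⊕1⊕1⊕0 = 0
p4 (pos 4,5,6,7,12,13,14,15): XOR of data positions = 0⊕0⊕1⊕0⊕1⊕1⊕0 = 1
p8 (pos 8,9,10,11,12,13,14,15): XOR of data positions = 0⊕0⊕1⊕0⊕1⊕1⊕0 = 1
Codeword: 001100110010110

001100110010110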